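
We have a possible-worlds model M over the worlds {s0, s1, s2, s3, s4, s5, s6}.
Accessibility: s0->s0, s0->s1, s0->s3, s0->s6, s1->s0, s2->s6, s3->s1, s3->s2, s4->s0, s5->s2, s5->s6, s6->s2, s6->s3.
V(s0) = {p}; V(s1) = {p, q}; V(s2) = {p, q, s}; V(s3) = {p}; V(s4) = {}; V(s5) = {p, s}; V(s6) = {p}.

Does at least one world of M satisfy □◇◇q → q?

Yes

Let φ = □◇◇q → q. Evaluate φ at each world:
  s0 (successors {s0, s1, s3, s6}): φ is true.
  s1 (successors {s0}): φ is true.
  s2 (successors {s6}): φ is true.
  s3 (successors {s1, s2}): φ is false.
  s4 (successors {s0}): φ is false.
  s5 (successors {s2, s6}): φ is false.
  s6 (successors {s2, s3}): φ is true.
Detail at s0 (witness):
  At s0: □◇◇q is false, q is false, so □◇◇q → q is true.
    At s0: □◇◇q requires ◇◇q at every successor {s0, s1, s3, s6}.
      ◇◇q fails at s3, so □◇◇q is false at s0.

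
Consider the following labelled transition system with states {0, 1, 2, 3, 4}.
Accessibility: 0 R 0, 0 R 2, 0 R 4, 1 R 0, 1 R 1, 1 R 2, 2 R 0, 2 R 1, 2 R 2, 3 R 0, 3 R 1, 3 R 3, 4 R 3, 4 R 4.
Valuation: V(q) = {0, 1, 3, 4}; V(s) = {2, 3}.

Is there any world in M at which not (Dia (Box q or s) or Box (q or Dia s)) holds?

Let φ = not (Dia (Box q or s) or Box (q or Dia s)). Evaluate φ at each world:
  0 (successors {0, 2, 4}): φ is false.
  1 (successors {0, 1, 2}): φ is false.
  2 (successors {0, 1, 2}): φ is false.
  3 (successors {0, 1, 3}): φ is false.
  4 (successors {3, 4}): φ is false.
For instance, at 0:
  At 0: Dia (Box q or s) or Box (q or Dia s) is true, so not (Dia (Box q or s) or Box (q or Dia s)) is false.
    At 0: Dia (Box q or s) is true, Box (q or Dia s) is true, so Dia (Box q or s) or Box (q or Dia s) is true.
      At 0: Dia (Box q or s) requires Box q or s at some successor in {0, 2, 4}.
        Box q or s holds at 2, so Dia (Box q or s) is true at 0.
      At 0: Box (q or Dia s) requires q or Dia s at every successor {0, 2, 4}.
        At 0: q or Dia s is true.
        At 2: q or Dia s is true.
        At 4: q or Dia s is true.
      So Box (q or Dia s) is true at 0.

No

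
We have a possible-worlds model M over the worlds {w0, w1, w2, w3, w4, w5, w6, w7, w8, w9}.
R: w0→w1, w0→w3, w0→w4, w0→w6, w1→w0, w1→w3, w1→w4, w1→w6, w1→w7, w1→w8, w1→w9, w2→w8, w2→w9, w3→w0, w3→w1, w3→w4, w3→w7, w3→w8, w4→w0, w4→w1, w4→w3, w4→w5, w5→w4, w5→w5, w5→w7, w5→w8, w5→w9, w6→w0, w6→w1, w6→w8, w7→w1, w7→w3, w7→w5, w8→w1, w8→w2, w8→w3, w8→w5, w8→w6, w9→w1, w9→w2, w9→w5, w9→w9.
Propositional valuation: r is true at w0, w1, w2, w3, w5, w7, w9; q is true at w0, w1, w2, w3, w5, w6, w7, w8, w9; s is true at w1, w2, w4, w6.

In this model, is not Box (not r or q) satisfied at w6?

No

At w6: Box (not r or q) is true, so not Box (not r or q) is false.
  At w6: Box (not r or q) requires not r or q at every successor {w0, w1, w8}.
    At w0: not r or q is true.
    At w1: not r or q is true.
    At w8: not r or q is true.
  So Box (not r or q) is true at w6.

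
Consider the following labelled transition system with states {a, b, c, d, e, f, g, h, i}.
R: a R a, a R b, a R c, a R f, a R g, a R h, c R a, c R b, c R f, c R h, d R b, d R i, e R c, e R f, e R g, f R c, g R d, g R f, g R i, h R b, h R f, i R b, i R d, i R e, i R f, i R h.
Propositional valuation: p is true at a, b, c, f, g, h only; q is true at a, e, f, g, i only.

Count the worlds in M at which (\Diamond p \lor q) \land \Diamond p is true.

8

Let φ = (\Diamond p \lor q) \land \Diamond p. Evaluate φ at each world:
  a (successors {a, b, c, f, g, h}): φ is true.
  b (successors ∅): φ is false.
  c (successors {a, b, f, h}): φ is true.
  d (successors {b, i}): φ is true.
  e (successors {c, f, g}): φ is true.
  f (successors {c}): φ is true.
  g (successors {d, f, i}): φ is true.
  h (successors {b, f}): φ is true.
  i (successors {b, d, e, f, h}): φ is true.
For instance, at h:
  At h: \Diamond p \lor q is true, \Diamond p is true, so (\Diamond p \lor q) \land \Diamond p is true.
    At h: \Diamond p is true, q is false, so \Diamond p \lor q is true.
      At h: \Diamond p requires p at some successor in {b, f}.
        p holds at b, so \Diamond p is true at h.
    At h: \Diamond p requires p at some successor in {b, f}.
      p holds at b, so \Diamond p is true at h.
Satisfying worlds: {a, c, d, e, f, g, h, i}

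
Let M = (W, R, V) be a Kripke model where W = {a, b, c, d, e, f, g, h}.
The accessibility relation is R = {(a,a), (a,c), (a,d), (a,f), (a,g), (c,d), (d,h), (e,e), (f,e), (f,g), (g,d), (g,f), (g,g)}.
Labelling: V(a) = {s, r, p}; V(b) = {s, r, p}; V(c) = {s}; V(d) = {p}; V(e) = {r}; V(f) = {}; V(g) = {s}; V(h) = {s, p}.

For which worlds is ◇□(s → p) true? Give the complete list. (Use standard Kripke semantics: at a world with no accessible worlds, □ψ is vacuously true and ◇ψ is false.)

a, c, d, e, f, g

Recall that □ψ holds at a world iff ψ holds at every accessible world, and ◇ψ holds iff ψ holds at some accessible world.
Let φ = ◇□(s → p). Evaluate φ at each world:
  a (successors {a, c, d, f, g}): φ is true.
  b (successors ∅): φ is false.
  c (successors {d}): φ is true.
  d (successors {h}): φ is true.
  e (successors {e}): φ is true.
  f (successors {e, g}): φ is true.
  g (successors {d, f, g}): φ is true.
  h (successors ∅): φ is false.
For instance, at g:
  At g: ◇□(s → p) requires □(s → p) at some successor in {d, f, g}.
    □(s → p) holds at d, so ◇□(s → p) is true at g.
      At d: □(s → p) requires s → p at every successor {h}.
        At h: s → p is true.
      So □(s → p) is true at d.
Satisfying worlds: {a, c, d, e, f, g}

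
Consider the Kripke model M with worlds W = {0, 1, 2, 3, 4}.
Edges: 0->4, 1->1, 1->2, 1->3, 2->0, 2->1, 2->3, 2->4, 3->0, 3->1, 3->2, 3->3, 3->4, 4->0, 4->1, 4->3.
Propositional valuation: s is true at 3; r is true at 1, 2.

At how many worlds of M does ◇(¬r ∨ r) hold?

5

Recall that ◇ψ holds at a world iff ψ holds at some accessible world.
Let φ = ◇(¬r ∨ r). Evaluate φ at each world:
  0 (successors {4}): φ is true.
  1 (successors {1, 2, 3}): φ is true.
  2 (successors {0, 1, 3, 4}): φ is true.
  3 (successors {0, 1, 2, 3, 4}): φ is true.
  4 (successors {0, 1, 3}): φ is true.
For instance, at 4:
  At 4: ◇(¬r ∨ r) requires ¬r ∨ r at some successor in {0, 1, 3}.
    ¬r ∨ r holds at 0, so ◇(¬r ∨ r) is true at 4.
Satisfying worlds: {0, 1, 2, 3, 4}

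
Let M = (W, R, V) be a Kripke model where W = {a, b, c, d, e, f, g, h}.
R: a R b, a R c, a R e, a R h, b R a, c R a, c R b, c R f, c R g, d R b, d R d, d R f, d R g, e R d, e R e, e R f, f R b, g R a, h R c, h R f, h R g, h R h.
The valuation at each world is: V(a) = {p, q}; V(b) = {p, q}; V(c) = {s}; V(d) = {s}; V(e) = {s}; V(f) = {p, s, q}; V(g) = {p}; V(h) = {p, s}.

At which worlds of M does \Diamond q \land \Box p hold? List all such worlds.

Let φ = \Diamond q \land \Box p. Evaluate φ at each world:
  a (successors {b, c, e, h}): φ is false.
  b (successors {a}): φ is true.
  c (successors {a, b, f, g}): φ is true.
  d (successors {b, d, f, g}): φ is false.
  e (successors {d, e, f}): φ is false.
  f (successors {b}): φ is true.
  g (successors {a}): φ is true.
  h (successors {c, f, g, h}): φ is false.
For instance, at c:
  At c: \Diamond q is true, \Box p is true, so \Diamond q \land \Box p is true.
    At c: \Diamond q requires q at some successor in {a, b, f, g}.
      q holds at a, so \Diamond q is true at c.
    At c: \Box p requires p at every successor {a, b, f, g}.
      At a: p is true.
      At b: p is true.
      At f: p is true.
      At g: p is true.
    So \Box p is true at c.
Satisfying worlds: {b, c, f, g}

b, c, f, g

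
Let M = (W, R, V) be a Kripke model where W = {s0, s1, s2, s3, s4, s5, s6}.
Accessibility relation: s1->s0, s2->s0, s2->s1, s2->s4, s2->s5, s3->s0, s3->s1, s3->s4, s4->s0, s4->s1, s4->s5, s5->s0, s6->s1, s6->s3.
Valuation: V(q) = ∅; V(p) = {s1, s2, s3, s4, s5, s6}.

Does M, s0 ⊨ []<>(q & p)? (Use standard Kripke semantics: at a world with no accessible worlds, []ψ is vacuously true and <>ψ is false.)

At s0: no accessible worlds, so []<>(q & p) holds vacuously.

Yes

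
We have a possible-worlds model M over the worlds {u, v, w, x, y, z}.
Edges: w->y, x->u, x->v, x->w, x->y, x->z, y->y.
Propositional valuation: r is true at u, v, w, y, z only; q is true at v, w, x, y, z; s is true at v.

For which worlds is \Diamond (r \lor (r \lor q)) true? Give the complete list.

Let φ = \Diamond (r \lor (r \lor q)). Evaluate φ at each world:
  u (successors ∅): φ is false.
  v (successors ∅): φ is false.
  w (successors {y}): φ is true.
  x (successors {u, v, w, y, z}): φ is true.
  y (successors {y}): φ is true.
  z (successors ∅): φ is false.
For instance, at w:
  At w: \Diamond (r \lor (r \lor q)) requires r \lor (r \lor q) at some successor in {y}.
    r \lor (r \lor q) holds at y, so \Diamond (r \lor (r \lor q)) is true at w.
Satisfying worlds: {w, x, y}

w, x, y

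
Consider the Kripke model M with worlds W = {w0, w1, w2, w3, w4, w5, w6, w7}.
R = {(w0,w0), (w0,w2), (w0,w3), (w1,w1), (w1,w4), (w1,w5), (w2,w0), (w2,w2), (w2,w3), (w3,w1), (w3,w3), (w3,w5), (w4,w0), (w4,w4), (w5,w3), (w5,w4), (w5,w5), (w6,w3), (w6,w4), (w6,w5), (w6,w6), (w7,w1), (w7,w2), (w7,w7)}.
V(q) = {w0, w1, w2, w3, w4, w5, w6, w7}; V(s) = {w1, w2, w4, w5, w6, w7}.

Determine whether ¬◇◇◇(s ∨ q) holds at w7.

No

At w7: ◇◇◇(s ∨ q) is true, so ¬◇◇◇(s ∨ q) is false.
  At w7: ◇◇◇(s ∨ q) requires ◇◇(s ∨ q) at some successor in {w1, w2, w7}.
    ◇◇(s ∨ q) holds at w1, so ◇◇◇(s ∨ q) is true at w7.
      At w1: ◇◇(s ∨ q) requires ◇(s ∨ q) at some successor in {w1, w4, w5}.
        ◇(s ∨ q) holds at w1, so ◇◇(s ∨ q) is true at w1.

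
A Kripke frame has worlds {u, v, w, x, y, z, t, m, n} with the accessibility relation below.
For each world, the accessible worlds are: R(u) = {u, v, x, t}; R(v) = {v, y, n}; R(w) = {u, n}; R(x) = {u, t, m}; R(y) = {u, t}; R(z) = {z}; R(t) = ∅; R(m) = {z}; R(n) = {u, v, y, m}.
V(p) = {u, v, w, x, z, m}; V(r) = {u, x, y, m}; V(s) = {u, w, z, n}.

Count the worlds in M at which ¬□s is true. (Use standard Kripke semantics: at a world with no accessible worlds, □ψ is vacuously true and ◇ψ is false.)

5

Let φ = ¬□s. Evaluate φ at each world:
  u (successors {u, v, x, t}): φ is true.
  v (successors {v, y, n}): φ is true.
  w (successors {u, n}): φ is false.
  x (successors {u, t, m}): φ is true.
  y (successors {u, t}): φ is true.
  z (successors {z}): φ is false.
  t (successors ∅): φ is false.
  m (successors {z}): φ is false.
  n (successors {u, v, y, m}): φ is true.
For instance, at n:
  At n: □s is false, so ¬□s is true.
    At n: □s requires s at every successor {u, v, y, m}.
      s fails at v, so □s is false at n.
Satisfying worlds: {u, v, x, y, n}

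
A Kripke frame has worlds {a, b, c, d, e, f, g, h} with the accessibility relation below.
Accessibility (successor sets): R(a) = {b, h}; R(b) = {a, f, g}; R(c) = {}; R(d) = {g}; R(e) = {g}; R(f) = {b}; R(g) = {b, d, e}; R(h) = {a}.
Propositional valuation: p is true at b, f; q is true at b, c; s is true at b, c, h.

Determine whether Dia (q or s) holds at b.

At b: Dia (q or s) requires q or s at some successor in {a, f, g}.
  At a: q or s is false.
  At f: q or s is false.
  At g: q or s is false.
So Dia (q or s) is false at b.

No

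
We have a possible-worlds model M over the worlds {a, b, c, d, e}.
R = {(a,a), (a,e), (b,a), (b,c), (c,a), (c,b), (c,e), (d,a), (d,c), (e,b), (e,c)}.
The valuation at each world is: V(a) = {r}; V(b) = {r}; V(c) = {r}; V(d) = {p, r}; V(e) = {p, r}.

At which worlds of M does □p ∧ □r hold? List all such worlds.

Let φ = □p ∧ □r. Evaluate φ at each world:
  a (successors {a, e}): φ is false.
  b (successors {a, c}): φ is false.
  c (successors {a, b, e}): φ is false.
  d (successors {a, c}): φ is false.
  e (successors {b, c}): φ is false.
For instance, at b:
  At b: □p is false, □r is true, so □p ∧ □r is false.
    At b: □p requires p at every successor {a, c}.
      p fails at a, so □p is false at b.
    At b: □r requires r at every successor {a, c}.
      At a: r is true.
      At c: r is true.
    So □r is true at b.
Satisfying worlds: none.

none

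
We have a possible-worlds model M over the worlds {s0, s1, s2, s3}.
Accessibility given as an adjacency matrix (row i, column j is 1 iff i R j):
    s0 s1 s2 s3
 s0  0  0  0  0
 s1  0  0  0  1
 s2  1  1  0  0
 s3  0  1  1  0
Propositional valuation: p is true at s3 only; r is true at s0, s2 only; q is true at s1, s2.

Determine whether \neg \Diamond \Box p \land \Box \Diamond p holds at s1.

No

At s1: \neg \Diamond \Box p is true, \Box \Diamond p is false, so \neg \Diamond \Box p \land \Box \Diamond p is false.
  At s1: \Diamond \Box p is false, so \neg \Diamond \Box p is true.
    At s1: \Diamond \Box p requires \Box p at some successor in {s3}.
      At s3: \Box p is false.
    So \Diamond \Box p is false at s1.
  At s1: \Box \Diamond p requires \Diamond p at every successor {s3}.
    \Diamond p fails at s3, so \Box \Diamond p is false at s1.
      At s3: \Diamond p requires p at some successor in {s1, s2}.
        At s1: p is false.
        At s2: p is false.
      So \Diamond p is false at s3.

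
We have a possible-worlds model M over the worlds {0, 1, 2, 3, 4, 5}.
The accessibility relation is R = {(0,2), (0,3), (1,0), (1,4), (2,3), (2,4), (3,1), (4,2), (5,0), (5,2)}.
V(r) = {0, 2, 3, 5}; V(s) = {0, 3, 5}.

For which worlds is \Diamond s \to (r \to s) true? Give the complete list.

0, 1, 3, 4, 5

Recall that \Diamond ψ holds at a world iff ψ holds at some accessible world.
Let φ = \Diamond s \to (r \to s). Evaluate φ at each world:
  0 (successors {2, 3}): φ is true.
  1 (successors {0, 4}): φ is true.
  2 (successors {3, 4}): φ is false.
  3 (successors {1}): φ is true.
  4 (successors {2}): φ is true.
  5 (successors {0, 2}): φ is true.
For instance, at 5:
  At 5: \Diamond s is true, r \to s is true, so \Diamond s \to (r \to s) is true.
    At 5: \Diamond s requires s at some successor in {0, 2}.
      s holds at 0, so \Diamond s is true at 5.
Satisfying worlds: {0, 1, 3, 4, 5}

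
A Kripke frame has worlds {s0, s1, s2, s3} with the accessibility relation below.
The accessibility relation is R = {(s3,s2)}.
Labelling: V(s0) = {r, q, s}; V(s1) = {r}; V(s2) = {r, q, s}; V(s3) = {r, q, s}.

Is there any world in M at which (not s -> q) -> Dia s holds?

Let φ = (not s -> q) -> Dia s. Evaluate φ at each world:
  s0 (successors ∅): φ is false.
  s1 (successors ∅): φ is true.
  s2 (successors ∅): φ is false.
  s3 (successors {s2}): φ is true.
Detail at s1 (witness):
  At s1: not s -> q is false, Dia s is false, so (not s -> q) -> Dia s is true.
    At s1: no accessible worlds, so Dia s is false.

Yes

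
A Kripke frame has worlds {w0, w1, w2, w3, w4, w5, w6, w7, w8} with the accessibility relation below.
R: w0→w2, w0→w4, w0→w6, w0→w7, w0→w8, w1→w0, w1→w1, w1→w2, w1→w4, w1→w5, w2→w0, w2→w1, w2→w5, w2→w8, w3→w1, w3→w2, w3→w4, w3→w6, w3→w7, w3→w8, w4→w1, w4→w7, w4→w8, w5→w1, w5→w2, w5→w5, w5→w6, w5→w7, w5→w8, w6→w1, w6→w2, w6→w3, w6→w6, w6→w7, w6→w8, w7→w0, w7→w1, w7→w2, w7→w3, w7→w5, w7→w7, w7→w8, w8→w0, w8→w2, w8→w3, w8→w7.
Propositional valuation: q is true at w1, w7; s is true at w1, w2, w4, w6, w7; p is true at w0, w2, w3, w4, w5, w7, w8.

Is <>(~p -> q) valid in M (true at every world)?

Let φ = <>(~p -> q). Evaluate φ at each world:
  w0 (successors {w2, w4, w6, w7, w8}): φ is true.
  w1 (successors {w0, w1, w2, w4, w5}): φ is true.
  w2 (successors {w0, w1, w5, w8}): φ is true.
  w3 (successors {w1, w2, w4, w6, w7, w8}): φ is true.
  w4 (successors {w1, w7, w8}): φ is true.
  w5 (successors {w1, w2, w5, w6, w7, w8}): φ is true.
  w6 (successors {w1, w2, w3, w6, w7, w8}): φ is true.
  w7 (successors {w0, w1, w2, w3, w5, w7, w8}): φ is true.
  w8 (successors {w0, w2, w3, w7}): φ is true.
For instance, at w2:
  At w2: <>(~p -> q) requires ~p -> q at some successor in {w0, w1, w5, w8}.
    ~p -> q holds at w0, so <>(~p -> q) is true at w2.

Yes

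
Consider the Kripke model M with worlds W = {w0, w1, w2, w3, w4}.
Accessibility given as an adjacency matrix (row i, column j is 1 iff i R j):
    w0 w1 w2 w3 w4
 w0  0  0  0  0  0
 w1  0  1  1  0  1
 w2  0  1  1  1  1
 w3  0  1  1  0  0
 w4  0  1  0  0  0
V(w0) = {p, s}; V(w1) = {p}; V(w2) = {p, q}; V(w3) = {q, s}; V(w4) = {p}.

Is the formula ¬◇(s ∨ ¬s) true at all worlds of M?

No

Let φ = ¬◇(s ∨ ¬s). Evaluate φ at each world:
  w0 (successors ∅): φ is true.
  w1 (successors {w1, w2, w4}): φ is false.
  w2 (successors {w1, w2, w3, w4}): φ is false.
  w3 (successors {w1, w2}): φ is false.
  w4 (successors {w1}): φ is false.
Detail at w1 (counterexample):
  At w1: ◇(s ∨ ¬s) is true, so ¬◇(s ∨ ¬s) is false.
    At w1: ◇(s ∨ ¬s) requires s ∨ ¬s at some successor in {w1, w2, w4}.
      s ∨ ¬s holds at w1, so ◇(s ∨ ¬s) is true at w1.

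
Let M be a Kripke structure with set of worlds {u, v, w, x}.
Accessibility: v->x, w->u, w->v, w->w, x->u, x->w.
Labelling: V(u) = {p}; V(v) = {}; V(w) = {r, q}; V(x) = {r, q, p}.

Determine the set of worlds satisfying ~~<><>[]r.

v, w, x

Let φ = ~~<><>[]r. Evaluate φ at each world:
  u (successors ∅): φ is false.
  v (successors {x}): φ is true.
  w (successors {u, v, w}): φ is true.
  x (successors {u, w}): φ is true.
For instance, at w:
  At w: ~<><>[]r is false, so ~~<><>[]r is true.
    At w: <><>[]r is true, so ~<><>[]r is false.
      At w: <><>[]r requires <>[]r at some successor in {u, v, w}.
        <>[]r holds at w, so <><>[]r is true at w.
Satisfying worlds: {v, w, x}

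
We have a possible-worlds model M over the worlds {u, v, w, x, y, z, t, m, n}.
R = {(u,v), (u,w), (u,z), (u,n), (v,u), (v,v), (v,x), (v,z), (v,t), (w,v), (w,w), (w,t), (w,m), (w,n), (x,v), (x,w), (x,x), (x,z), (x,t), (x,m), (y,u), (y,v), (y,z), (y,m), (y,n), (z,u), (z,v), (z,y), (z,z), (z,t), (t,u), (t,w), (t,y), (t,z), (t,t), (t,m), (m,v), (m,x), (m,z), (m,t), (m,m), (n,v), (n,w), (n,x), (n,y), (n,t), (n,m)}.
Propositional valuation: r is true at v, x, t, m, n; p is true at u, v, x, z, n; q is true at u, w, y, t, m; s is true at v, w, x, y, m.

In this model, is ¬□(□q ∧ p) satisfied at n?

Recall that □ψ holds at a world iff ψ holds at every accessible world, and ◇ψ holds iff ψ holds at some accessible world.
At n: □(□q ∧ p) is false, so ¬□(□q ∧ p) is true.
  At n: □(□q ∧ p) requires □q ∧ p at every successor {v, w, x, y, t, m}.
    □q ∧ p fails at v, so □(□q ∧ p) is false at n.
      At v: □q is false, p is true, so □q ∧ p is false.

Yes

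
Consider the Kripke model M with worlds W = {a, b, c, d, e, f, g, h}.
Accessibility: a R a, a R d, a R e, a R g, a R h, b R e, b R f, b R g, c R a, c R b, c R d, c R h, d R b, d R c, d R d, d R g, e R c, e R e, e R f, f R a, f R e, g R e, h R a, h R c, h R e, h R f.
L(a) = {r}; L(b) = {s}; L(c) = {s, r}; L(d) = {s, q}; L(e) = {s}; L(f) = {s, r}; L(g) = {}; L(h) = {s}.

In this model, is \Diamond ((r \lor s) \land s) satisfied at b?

Yes

At b: \Diamond ((r \lor s) \land s) requires (r \lor s) \land s at some successor in {e, f, g}.
  (r \lor s) \land s holds at e, so \Diamond ((r \lor s) \land s) is true at b.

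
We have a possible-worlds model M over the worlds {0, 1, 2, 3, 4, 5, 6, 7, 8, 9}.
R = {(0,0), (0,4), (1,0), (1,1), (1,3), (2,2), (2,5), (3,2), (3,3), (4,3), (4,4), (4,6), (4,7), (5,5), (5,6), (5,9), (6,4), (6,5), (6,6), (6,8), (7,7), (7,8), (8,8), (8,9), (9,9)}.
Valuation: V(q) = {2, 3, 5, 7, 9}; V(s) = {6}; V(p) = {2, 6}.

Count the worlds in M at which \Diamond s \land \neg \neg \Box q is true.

0

Recall that \Box ψ holds at a world iff ψ holds at every accessible world, and \Diamond ψ holds iff ψ holds at some accessible world.
Let φ = \Diamond s \land \neg \neg \Box q. Evaluate φ at each world:
  0 (successors {0, 4}): φ is false.
  1 (successors {0, 1, 3}): φ is false.
  2 (successors {2, 5}): φ is false.
  3 (successors {2, 3}): φ is false.
  4 (successors {3, 4, 6, 7}): φ is false.
  5 (successors {5, 6, 9}): φ is false.
  6 (successors {4, 5, 6, 8}): φ is false.
  7 (successors {7, 8}): φ is false.
  8 (successors {8, 9}): φ is false.
  9 (successors {9}): φ is false.
For instance, at 2:
  At 2: \Diamond s is false, \neg \neg \Box q is true, so \Diamond s \land \neg \neg \Box q is false.
    At 2: \Diamond s requires s at some successor in {2, 5}.
      At 2: s is false.
      At 5: s is false.
    So \Diamond s is false at 2.
    At 2: \neg \Box q is false, so \neg \neg \Box q is true.
      At 2: \Box q is true, so \neg \Box q is false.
Satisfying worlds: none.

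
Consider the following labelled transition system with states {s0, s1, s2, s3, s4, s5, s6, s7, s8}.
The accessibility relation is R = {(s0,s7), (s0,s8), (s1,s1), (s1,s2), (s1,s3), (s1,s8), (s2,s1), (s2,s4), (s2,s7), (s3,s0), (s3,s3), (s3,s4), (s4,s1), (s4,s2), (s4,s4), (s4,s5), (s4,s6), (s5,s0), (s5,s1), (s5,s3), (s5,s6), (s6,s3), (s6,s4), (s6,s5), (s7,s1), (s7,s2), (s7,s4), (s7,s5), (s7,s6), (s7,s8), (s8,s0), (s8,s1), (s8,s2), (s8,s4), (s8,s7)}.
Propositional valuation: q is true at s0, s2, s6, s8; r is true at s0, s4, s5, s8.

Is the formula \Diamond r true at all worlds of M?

Yes

Let φ = \Diamond r. Evaluate φ at each world:
  s0 (successors {s7, s8}): φ is true.
  s1 (successors {s1, s2, s3, s8}): φ is true.
  s2 (successors {s1, s4, s7}): φ is true.
  s3 (successors {s0, s3, s4}): φ is true.
  s4 (successors {s1, s2, s4, s5, s6}): φ is true.
  s5 (successors {s0, s1, s3, s6}): φ is true.
  s6 (successors {s3, s4, s5}): φ is true.
  s7 (successors {s1, s2, s4, s5, s6, s8}): φ is true.
  s8 (successors {s0, s1, s2, s4, s7}): φ is true.
For instance, at s6:
  At s6: \Diamond r requires r at some successor in {s3, s4, s5}.
    r holds at s4, so \Diamond r is true at s6.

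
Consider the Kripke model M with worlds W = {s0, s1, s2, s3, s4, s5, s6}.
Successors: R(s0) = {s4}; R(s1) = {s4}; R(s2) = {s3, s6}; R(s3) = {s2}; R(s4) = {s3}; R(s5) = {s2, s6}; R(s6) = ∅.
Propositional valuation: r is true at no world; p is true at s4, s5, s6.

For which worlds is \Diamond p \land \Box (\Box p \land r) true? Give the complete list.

none

Let φ = \Diamond p \land \Box (\Box p \land r). Evaluate φ at each world:
  s0 (successors {s4}): φ is false.
  s1 (successors {s4}): φ is false.
  s2 (successors {s3, s6}): φ is false.
  s3 (successors {s2}): φ is false.
  s4 (successors {s3}): φ is false.
  s5 (successors {s2, s6}): φ is false.
  s6 (successors ∅): φ is false.
For instance, at s2:
  At s2: \Diamond p is true, \Box (\Box p \land r) is false, so \Diamond p \land \Box (\Box p \land r) is false.
    At s2: \Diamond p requires p at some successor in {s3, s6}.
      p holds at s6, so \Diamond p is true at s2.
    At s2: \Box (\Box p \land r) requires \Box p \land r at every successor {s3, s6}.
      \Box p \land r fails at s3, so \Box (\Box p \land r) is false at s2.
Satisfying worlds: none.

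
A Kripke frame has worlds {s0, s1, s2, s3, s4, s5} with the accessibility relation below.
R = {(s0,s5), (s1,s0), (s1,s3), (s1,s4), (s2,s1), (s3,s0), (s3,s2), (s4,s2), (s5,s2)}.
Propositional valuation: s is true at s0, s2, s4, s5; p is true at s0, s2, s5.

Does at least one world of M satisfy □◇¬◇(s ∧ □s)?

Let φ = □◇¬◇(s ∧ □s). Evaluate φ at each world:
  s0 (successors {s5}): φ is true.
  s1 (successors {s0, s3, s4}): φ is true.
  s2 (successors {s1}): φ is true.
  s3 (successors {s0, s2}): φ is false.
  s4 (successors {s2}): φ is false.
  s5 (successors {s2}): φ is false.
Detail at s0 (witness):
  At s0: □◇¬◇(s ∧ □s) requires ◇¬◇(s ∧ □s) at every successor {s5}.
      At s5: ◇¬◇(s ∧ □s) requires ¬◇(s ∧ □s) at some successor in {s2}.
        ¬◇(s ∧ □s) holds at s2, so ◇¬◇(s ∧ □s) is true at s5.
  So □◇¬◇(s ∧ □s) is true at s0.

Yes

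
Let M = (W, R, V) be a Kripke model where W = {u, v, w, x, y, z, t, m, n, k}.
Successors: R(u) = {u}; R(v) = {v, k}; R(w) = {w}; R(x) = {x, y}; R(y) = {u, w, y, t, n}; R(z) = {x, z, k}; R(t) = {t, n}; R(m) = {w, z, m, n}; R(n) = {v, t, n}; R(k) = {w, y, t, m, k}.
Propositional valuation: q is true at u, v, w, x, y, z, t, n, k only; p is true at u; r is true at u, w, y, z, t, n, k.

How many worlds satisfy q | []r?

9

Recall that []ψ holds at a world iff ψ holds at every accessible world, and <>ψ holds iff ψ holds at some accessible world.
Let φ = q | []r. Evaluate φ at each world:
  u (successors {u}): φ is true.
  v (successors {v, k}): φ is true.
  w (successors {w}): φ is true.
  x (successors {x, y}): φ is true.
  y (successors {u, w, y, t, n}): φ is true.
  z (successors {x, z, k}): φ is true.
  t (successors {t, n}): φ is true.
  m (successors {w, z, m, n}): φ is false.
  n (successors {v, t, n}): φ is true.
  k (successors {w, y, t, m, k}): φ is true.
For instance, at x:
  At x: q is true, []r is false, so q | []r is true.
    At x: []r requires r at every successor {x, y}.
      r fails at x, so []r is false at x.
Satisfying worlds: {u, v, w, x, y, z, t, n, k}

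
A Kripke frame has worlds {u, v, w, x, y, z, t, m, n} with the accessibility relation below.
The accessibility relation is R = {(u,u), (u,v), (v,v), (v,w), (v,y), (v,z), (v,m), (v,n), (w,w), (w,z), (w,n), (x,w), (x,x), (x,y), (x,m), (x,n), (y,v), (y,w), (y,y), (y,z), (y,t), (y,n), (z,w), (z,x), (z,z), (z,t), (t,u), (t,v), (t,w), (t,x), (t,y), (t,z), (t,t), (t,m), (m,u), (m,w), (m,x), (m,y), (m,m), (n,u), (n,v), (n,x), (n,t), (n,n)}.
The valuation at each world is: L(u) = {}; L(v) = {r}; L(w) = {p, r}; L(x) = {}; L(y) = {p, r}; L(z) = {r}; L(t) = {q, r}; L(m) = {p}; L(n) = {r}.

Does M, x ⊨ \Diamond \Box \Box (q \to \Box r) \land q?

No

At x: \Diamond \Box \Box (q \to \Box r) is false, q is false, so \Diamond \Box \Box (q \to \Box r) \land q is false.
  At x: \Diamond \Box \Box (q \to \Box r) requires \Box \Box (q \to \Box r) at some successor in {w, x, y, m, n}.
    At w: \Box \Box (q \to \Box r) is false.
    At x: \Box \Box (q \to \Box r) is false.
    At y: \Box \Box (q \to \Box r) is false.
    At m: \Box \Box (q \to \Box r) is false.
    At n: \Box \Box (q \to \Box r) is false.
  So \Diamond \Box \Box (q \to \Box r) is false at x.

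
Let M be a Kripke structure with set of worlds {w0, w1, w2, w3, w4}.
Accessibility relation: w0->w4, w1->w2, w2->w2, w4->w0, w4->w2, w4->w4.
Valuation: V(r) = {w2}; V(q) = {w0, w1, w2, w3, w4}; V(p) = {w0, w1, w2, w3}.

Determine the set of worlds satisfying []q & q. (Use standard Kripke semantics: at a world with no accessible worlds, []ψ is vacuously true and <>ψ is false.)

w0, w1, w2, w3, w4

Let φ = []q & q. Evaluate φ at each world:
  w0 (successors {w4}): φ is true.
  w1 (successors {w2}): φ is true.
  w2 (successors {w2}): φ is true.
  w3 (successors ∅): φ is true.
  w4 (successors {w0, w2, w4}): φ is true.
For instance, at w0:
  At w0: []q is true, q is true, so []q & q is true.
    At w0: []q requires q at every successor {w4}.
      At w4: q is true.
    So []q is true at w0.
Satisfying worlds: {w0, w1, w2, w3, w4}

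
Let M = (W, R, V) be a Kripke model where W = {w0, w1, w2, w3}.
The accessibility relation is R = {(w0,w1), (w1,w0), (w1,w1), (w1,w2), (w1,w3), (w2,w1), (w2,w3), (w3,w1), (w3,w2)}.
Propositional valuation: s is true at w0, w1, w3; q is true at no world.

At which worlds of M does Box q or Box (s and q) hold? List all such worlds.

none

Let φ = Box q or Box (s and q). Evaluate φ at each world:
  w0 (successors {w1}): φ is false.
  w1 (successors {w0, w1, w2, w3}): φ is false.
  w2 (successors {w1, w3}): φ is false.
  w3 (successors {w1, w2}): φ is false.
For instance, at w0:
  At w0: Box q is false, Box (s and q) is false, so Box q or Box (s and q) is false.
    At w0: Box q requires q at every successor {w1}.
      q fails at w1, so Box q is false at w0.
    At w0: Box (s and q) requires s and q at every successor {w1}.
      s and q fails at w1, so Box (s and q) is false at w0.
Satisfying worlds: none.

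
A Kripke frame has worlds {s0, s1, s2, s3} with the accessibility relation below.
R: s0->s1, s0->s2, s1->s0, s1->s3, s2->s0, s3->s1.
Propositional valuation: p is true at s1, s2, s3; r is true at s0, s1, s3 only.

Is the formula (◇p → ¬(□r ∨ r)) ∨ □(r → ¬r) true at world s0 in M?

At s0: ◇p → ¬(□r ∨ r) is false, □(r → ¬r) is false, so (◇p → ¬(□r ∨ r)) ∨ □(r → ¬r) is false.
  At s0: ◇p is true, ¬(□r ∨ r) is false, so ◇p → ¬(□r ∨ r) is false.
    At s0: ◇p requires p at some successor in {s1, s2}.
      p holds at s1, so ◇p is true at s0.
    At s0: □r ∨ r is true, so ¬(□r ∨ r) is false.
      At s0: □r is false, r is true, so □r ∨ r is true.
  At s0: □(r → ¬r) requires r → ¬r at every successor {s1, s2}.
    r → ¬r fails at s1, so □(r → ¬r) is false at s0.

No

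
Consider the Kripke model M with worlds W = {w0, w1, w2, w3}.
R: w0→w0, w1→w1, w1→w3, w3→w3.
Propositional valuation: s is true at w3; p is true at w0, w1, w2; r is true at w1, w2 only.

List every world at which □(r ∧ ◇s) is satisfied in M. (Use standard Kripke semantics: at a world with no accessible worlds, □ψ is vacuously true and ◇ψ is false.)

Recall that □ψ holds at a world iff ψ holds at every accessible world, and ◇ψ holds iff ψ holds at some accessible world.
Let φ = □(r ∧ ◇s). Evaluate φ at each world:
  w0 (successors {w0}): φ is false.
  w1 (successors {w1, w3}): φ is false.
  w2 (successors ∅): φ is true.
  w3 (successors {w3}): φ is false.
For instance, at w3:
  At w3: □(r ∧ ◇s) requires r ∧ ◇s at every successor {w3}.
    r ∧ ◇s fails at w3, so □(r ∧ ◇s) is false at w3.
      At w3: r is false, ◇s is true, so r ∧ ◇s is false.
Satisfying worlds: {w2}

w2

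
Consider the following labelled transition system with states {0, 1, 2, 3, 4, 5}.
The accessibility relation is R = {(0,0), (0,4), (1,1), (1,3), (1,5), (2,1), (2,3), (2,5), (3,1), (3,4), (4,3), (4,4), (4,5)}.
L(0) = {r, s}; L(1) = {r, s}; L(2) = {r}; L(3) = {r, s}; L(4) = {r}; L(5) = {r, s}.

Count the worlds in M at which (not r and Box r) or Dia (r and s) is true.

Let φ = (not r and Box r) or Dia (r and s). Evaluate φ at each world:
  0 (successors {0, 4}): φ is true.
  1 (successors {1, 3, 5}): φ is true.
  2 (successors {1, 3, 5}): φ is true.
  3 (successors {1, 4}): φ is true.
  4 (successors {3, 4, 5}): φ is true.
  5 (successors ∅): φ is false.
For instance, at 2:
  At 2: not r and Box r is false, Dia (r and s) is true, so (not r and Box r) or Dia (r and s) is true.
    At 2: not r is false, Box r is true, so not r and Box r is false.
      At 2: Box r requires r at every successor {1, 3, 5}.
        At 1: r is true.
        At 3: r is true.
        At 5: r is true.
      So Box r is true at 2.
    At 2: Dia (r and s) requires r and s at some successor in {1, 3, 5}.
      r and s holds at 1, so Dia (r and s) is true at 2.
Satisfying worlds: {0, 1, 2, 3, 4}

5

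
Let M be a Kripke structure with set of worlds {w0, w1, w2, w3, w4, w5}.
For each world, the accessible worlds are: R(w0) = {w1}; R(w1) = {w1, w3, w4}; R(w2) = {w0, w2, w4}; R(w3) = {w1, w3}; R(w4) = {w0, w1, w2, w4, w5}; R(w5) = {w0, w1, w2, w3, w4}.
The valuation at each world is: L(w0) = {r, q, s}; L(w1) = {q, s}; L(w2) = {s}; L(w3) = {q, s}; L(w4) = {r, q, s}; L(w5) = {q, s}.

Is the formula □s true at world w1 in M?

Yes

At w1: □s requires s at every successor {w1, w3, w4}.
  At w1: s is true.
  At w3: s is true.
  At w4: s is true.
So □s is true at w1.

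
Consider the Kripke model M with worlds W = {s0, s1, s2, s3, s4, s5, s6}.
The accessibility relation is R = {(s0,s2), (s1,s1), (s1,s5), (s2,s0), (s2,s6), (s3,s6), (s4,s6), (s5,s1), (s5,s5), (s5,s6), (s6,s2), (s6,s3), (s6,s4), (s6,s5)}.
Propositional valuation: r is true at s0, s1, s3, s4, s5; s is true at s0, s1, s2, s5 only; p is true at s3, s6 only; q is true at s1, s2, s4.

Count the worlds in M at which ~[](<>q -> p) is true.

Recall that []ψ holds at a world iff ψ holds at every accessible world, and <>ψ holds iff ψ holds at some accessible world.
Let φ = ~[](<>q -> p). Evaluate φ at each world:
  s0 (successors {s2}): φ is false.
  s1 (successors {s1, s5}): φ is true.
  s2 (successors {s0, s6}): φ is true.
  s3 (successors {s6}): φ is false.
  s4 (successors {s6}): φ is false.
  s5 (successors {s1, s5, s6}): φ is true.
  s6 (successors {s2, s3, s4, s5}): φ is true.
For instance, at s5:
  At s5: [](<>q -> p) is false, so ~[](<>q -> p) is true.
    At s5: [](<>q -> p) requires <>q -> p at every successor {s1, s5, s6}.
      <>q -> p fails at s1, so [](<>q -> p) is false at s5.
Satisfying worlds: {s1, s2, s5, s6}

4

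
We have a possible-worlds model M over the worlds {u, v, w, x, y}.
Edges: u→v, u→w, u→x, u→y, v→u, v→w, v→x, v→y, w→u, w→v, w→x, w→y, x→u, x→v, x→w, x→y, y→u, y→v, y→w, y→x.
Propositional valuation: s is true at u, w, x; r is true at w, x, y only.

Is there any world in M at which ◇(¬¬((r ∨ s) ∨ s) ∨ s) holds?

Recall that ◇ψ holds at a world iff ψ holds at some accessible world.
Let φ = ◇(¬¬((r ∨ s) ∨ s) ∨ s). Evaluate φ at each world:
  u (successors {v, w, x, y}): φ is true.
  v (successors {u, w, x, y}): φ is true.
  w (successors {u, v, x, y}): φ is true.
  x (successors {u, v, w, y}): φ is true.
  y (successors {u, v, w, x}): φ is true.
Detail at u (witness):
  At u: ◇(¬¬((r ∨ s) ∨ s) ∨ s) requires ¬¬((r ∨ s) ∨ s) ∨ s at some successor in {v, w, x, y}.
    ¬¬((r ∨ s) ∨ s) ∨ s holds at w, so ◇(¬¬((r ∨ s) ∨ s) ∨ s) is true at u.

Yes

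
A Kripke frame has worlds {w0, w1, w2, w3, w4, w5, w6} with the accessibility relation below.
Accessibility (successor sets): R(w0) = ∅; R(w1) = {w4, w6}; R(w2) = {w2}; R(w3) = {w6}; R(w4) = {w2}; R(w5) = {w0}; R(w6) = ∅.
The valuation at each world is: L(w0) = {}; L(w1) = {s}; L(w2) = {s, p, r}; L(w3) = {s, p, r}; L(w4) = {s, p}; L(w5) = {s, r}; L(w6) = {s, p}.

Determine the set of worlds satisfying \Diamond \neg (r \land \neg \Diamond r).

Let φ = \Diamond \neg (r \land \neg \Diamond r). Evaluate φ at each world:
  w0 (successors ∅): φ is false.
  w1 (successors {w4, w6}): φ is true.
  w2 (successors {w2}): φ is true.
  w3 (successors {w6}): φ is true.
  w4 (successors {w2}): φ is true.
  w5 (successors {w0}): φ is true.
  w6 (successors ∅): φ is false.
For instance, at w4:
  At w4: \Diamond \neg (r \land \neg \Diamond r) requires \neg (r \land \neg \Diamond r) at some successor in {w2}.
    \neg (r \land \neg \Diamond r) holds at w2, so \Diamond \neg (r \land \neg \Diamond r) is true at w4.
      At w2: r \land \neg \Diamond r is false, so \neg (r \land \neg \Diamond r) is true.
Satisfying worlds: {w1, w2, w3, w4, w5}

w1, w2, w3, w4, w5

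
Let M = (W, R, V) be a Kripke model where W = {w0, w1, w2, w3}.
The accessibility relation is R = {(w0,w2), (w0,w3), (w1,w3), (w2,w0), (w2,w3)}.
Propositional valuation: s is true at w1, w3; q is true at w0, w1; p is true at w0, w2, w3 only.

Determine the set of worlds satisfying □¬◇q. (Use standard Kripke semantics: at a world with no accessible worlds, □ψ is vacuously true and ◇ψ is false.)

Recall that □ψ holds at a world iff ψ holds at every accessible world, and ◇ψ holds iff ψ holds at some accessible world.
Let φ = □¬◇q. Evaluate φ at each world:
  w0 (successors {w2, w3}): φ is false.
  w1 (successors {w3}): φ is true.
  w2 (successors {w0, w3}): φ is true.
  w3 (successors ∅): φ is true.
For instance, at w2:
  At w2: □¬◇q requires ¬◇q at every successor {w0, w3}.
      At w0: ◇q is false, so ¬◇q is true.
      At w3: ◇q is false, so ¬◇q is true.
  So □¬◇q is true at w2.
Satisfying worlds: {w1, w2, w3}

w1, w2, w3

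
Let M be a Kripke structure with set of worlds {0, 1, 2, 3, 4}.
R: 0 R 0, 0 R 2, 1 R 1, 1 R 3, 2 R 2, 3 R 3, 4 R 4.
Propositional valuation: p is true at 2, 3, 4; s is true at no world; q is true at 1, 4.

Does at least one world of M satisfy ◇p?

Let φ = ◇p. Evaluate φ at each world:
  0 (successors {0, 2}): φ is true.
  1 (successors {1, 3}): φ is true.
  2 (successors {2}): φ is true.
  3 (successors {3}): φ is true.
  4 (successors {4}): φ is true.
Detail at 0 (witness):
  At 0: ◇p requires p at some successor in {0, 2}.
    p holds at 2, so ◇p is true at 0.

Yes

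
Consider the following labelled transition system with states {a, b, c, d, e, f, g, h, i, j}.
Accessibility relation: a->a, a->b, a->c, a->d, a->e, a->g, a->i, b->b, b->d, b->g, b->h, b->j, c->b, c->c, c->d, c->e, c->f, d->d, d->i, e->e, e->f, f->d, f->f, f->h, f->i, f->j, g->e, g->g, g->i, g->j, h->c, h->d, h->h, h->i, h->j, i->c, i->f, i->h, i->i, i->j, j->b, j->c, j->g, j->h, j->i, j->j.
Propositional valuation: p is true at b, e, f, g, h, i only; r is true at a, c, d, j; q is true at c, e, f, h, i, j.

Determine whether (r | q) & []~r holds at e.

Recall that []ψ holds at a world iff ψ holds at every accessible world, and <>ψ holds iff ψ holds at some accessible world.
At e: r | q is true, []~r is true, so (r | q) & []~r is true.
  At e: []~r requires ~r at every successor {e, f}.
    At e: ~r is true.
    At f: ~r is true.
  So []~r is true at e.

Yes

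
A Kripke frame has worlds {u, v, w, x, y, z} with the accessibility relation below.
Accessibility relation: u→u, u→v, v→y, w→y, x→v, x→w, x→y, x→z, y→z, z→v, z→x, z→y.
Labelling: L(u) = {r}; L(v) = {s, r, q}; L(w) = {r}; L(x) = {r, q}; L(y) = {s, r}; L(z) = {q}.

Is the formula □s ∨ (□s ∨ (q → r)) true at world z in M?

No

At z: □s is false, □s ∨ (q → r) is false, so □s ∨ (□s ∨ (q → r)) is false.
  At z: □s requires s at every successor {v, x, y}.
    s fails at x, so □s is false at z.
  At z: □s is false, q → r is false, so □s ∨ (q → r) is false.
    At z: □s requires s at every successor {v, x, y}.
      s fails at x, so □s is false at z.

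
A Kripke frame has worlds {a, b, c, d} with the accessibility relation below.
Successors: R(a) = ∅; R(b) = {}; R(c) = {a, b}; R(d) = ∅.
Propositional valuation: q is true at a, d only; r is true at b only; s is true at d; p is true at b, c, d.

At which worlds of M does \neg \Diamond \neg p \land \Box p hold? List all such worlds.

a, b, d

Let φ = \neg \Diamond \neg p \land \Box p. Evaluate φ at each world:
  a (successors ∅): φ is true.
  b (successors ∅): φ is true.
  c (successors {a, b}): φ is false.
  d (successors ∅): φ is true.
For instance, at c:
  At c: \neg \Diamond \neg p is false, \Box p is false, so \neg \Diamond \neg p \land \Box p is false.
    At c: \Diamond \neg p is true, so \neg \Diamond \neg p is false.
      At c: \Diamond \neg p requires \neg p at some successor in {a, b}.
        \neg p holds at a, so \Diamond \neg p is true at c.
    At c: \Box p requires p at every successor {a, b}.
      p fails at a, so \Box p is false at c.
Satisfying worlds: {a, b, d}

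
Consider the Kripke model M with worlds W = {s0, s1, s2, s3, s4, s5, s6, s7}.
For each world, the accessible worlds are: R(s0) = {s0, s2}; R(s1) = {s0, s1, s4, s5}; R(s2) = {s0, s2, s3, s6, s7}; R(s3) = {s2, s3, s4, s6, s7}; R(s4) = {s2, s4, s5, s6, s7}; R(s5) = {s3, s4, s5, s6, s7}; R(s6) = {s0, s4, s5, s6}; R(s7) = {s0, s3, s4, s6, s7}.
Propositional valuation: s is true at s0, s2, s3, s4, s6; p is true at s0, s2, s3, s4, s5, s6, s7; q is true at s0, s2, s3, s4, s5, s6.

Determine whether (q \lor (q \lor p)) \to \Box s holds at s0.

At s0: q \lor (q \lor p) is true, \Box s is true, so (q \lor (q \lor p)) \to \Box s is true.
  At s0: \Box s requires s at every successor {s0, s2}.
    At s0: s is true.
    At s2: s is true.
  So \Box s is true at s0.

Yes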